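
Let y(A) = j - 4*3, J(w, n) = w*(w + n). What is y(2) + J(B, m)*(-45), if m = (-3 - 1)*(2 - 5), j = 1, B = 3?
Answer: -2036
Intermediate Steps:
m = 12 (m = -4*(-3) = 12)
J(w, n) = w*(n + w)
y(A) = -11 (y(A) = 1 - 4*3 = 1 - 12 = -11)
y(2) + J(B, m)*(-45) = -11 + (3*(12 + 3))*(-45) = -11 + (3*15)*(-45) = -11 + 45*(-45) = -11 - 2025 = -2036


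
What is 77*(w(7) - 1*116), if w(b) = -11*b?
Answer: -14861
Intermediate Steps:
77*(w(7) - 1*116) = 77*(-11*7 - 1*116) = 77*(-77 - 116) = 77*(-193) = -14861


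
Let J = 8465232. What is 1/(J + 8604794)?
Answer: 1/17070026 ≈ 5.8582e-8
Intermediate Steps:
1/(J + 8604794) = 1/(8465232 + 8604794) = 1/17070026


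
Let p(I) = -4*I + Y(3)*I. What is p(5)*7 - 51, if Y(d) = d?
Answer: -86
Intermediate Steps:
p(I) = -I (p(I) = -4*I + 3*I = -I)
p(5)*7 - 51 = -1*5*7 - 51 = -5*7 - 51 = -35 - 51 = -86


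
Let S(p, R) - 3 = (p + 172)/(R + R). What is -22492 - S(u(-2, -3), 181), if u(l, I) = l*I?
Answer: -4071684/181 ≈ -22496.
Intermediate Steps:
u(l, I) = I*l
S(p, R) = 3 + (172 + p)/(2*R) (S(p, R) = 3 + (p + 172)/(R + R) = 3 + (172 + p)/((2*R)) = 3 + (172 + p)*(1/(2*R)) = 3 + (172 + p)/(2*R))
-22492 - S(u(-2, -3), 181) = -22492 - (172 - 3*(-2) + 6*181)/(2*181) = -22492 - (172 + 6 + 1086)/(2*181) = -22492 - 1264/(2*181) = -22492 - 1*632/181 = -22492 - 632/181 = -4071684/181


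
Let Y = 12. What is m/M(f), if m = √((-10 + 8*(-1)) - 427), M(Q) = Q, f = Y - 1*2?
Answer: I*√445/10 ≈ 2.1095*I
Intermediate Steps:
f = 10 (f = 12 - 1*2 = 12 - 2 = 10)
m = I*√445 (m = √((-10 - 8) - 427) = √(-18 - 427) = √(-445) = I*√445 ≈ 21.095*I)
m/M(f) = (I*√445)/10 = (I*√445)*(⅒) = I*√445/10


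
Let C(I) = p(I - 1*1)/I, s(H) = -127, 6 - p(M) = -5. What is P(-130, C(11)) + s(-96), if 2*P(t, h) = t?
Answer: -192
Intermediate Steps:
p(M) = 11 (p(M) = 6 - 1*(-5) = 6 + 5 = 11)
C(I) = 11/I
P(t, h) = t/2
P(-130, C(11)) + s(-96) = (½)*(-130) - 127 = -65 - 127 = -192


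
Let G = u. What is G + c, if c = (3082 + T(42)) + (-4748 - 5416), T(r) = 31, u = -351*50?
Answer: -24601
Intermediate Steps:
u = -17550
G = -17550
c = -7051 (c = (3082 + 31) + (-4748 - 5416) = 3113 - 10164 = -7051)
G + c = -17550 - 7051 = -24601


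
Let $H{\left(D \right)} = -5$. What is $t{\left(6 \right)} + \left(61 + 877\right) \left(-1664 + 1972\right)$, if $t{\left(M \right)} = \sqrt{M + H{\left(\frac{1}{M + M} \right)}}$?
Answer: $288905$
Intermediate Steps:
$t{\left(M \right)} = \sqrt{-5 + M}$ ($t{\left(M \right)} = \sqrt{M - 5} = \sqrt{-5 + M}$)
$t{\left(6 \right)} + \left(61 + 877\right) \left(-1664 + 1972\right) = \sqrt{-5 + 6} + \left(61 + 877\right) \left(-1664 + 1972\right) = \sqrt{1} + 938 \cdot 308 = 1 + 288904 = 288905$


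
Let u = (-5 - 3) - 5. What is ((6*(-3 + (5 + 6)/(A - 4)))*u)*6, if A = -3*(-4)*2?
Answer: 5733/5 ≈ 1146.6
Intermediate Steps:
A = 24 (A = 12*2 = 24)
u = -13 (u = -8 - 5 = -13)
((6*(-3 + (5 + 6)/(A - 4)))*u)*6 = ((6*(-3 + (5 + 6)/(24 - 4)))*(-13))*6 = ((6*(-3 + 11/20))*(-13))*6 = ((6*(-49/20))*(-13))*6 = -147/10*(-13)*6 = (1911/10)*6 = 5733/5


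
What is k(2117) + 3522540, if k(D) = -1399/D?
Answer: 7457215781/2117 ≈ 3.5225e+6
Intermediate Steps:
k(2117) + 3522540 = -1399/2117 + 3522540 = 7457215781/2117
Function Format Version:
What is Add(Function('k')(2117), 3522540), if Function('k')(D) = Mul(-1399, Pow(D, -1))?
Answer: Rational(7457215781, 2117) ≈ 3.5225e+6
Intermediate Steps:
Add(Function('k')(2117), 3522540) = Add(Mul(-1399, Pow(2117, -1)), 3522540) = Add(Mul(-1399, Rational(1, 2117)), 3522540) = Add(Rational(-1399, 2117), 3522540) = Rational(7457215781, 2117)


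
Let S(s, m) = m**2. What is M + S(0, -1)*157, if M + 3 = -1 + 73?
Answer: 226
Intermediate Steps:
M = 69 (M = -3 + (-1 + 73) = -3 + 72 = 69)
M + S(0, -1)*157 = 69 + (-1)**2*157 = 69 + 1*157 = 69 + 157 = 226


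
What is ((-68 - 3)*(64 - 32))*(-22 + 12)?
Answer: 22720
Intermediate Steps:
((-68 - 3)*(64 - 32))*(-22 + 12) = -71*32*(-10) = -2272*(-10) = 22720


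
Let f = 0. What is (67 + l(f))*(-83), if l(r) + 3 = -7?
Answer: -4731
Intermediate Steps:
l(r) = -10 (l(r) = -3 - 7 = -10)
(67 + l(f))*(-83) = (67 - 10)*(-83) = 57*(-83) = -4731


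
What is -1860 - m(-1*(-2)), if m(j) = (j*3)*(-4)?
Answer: -1836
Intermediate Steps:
m(j) = -12*j (m(j) = (3*j)*(-4) = -12*j)
-1860 - m(-1*(-2)) = -1860 - (-12)*(-1*(-2)) = -1860 - (-12)*2 = -1860 - 1*(-24) = -1860 + 24 = -1836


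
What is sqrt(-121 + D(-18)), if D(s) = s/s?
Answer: 2*I*sqrt(30) ≈ 10.954*I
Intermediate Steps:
D(s) = 1
sqrt(-121 + D(-18)) = sqrt(-121 + 1) = sqrt(-120) = 2*I*sqrt(30)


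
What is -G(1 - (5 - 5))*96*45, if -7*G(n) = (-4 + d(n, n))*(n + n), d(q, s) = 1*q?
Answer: -25920/7 ≈ -3702.9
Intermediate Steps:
d(q, s) = q
G(n) = -2*n*(-4 + n)/7 (G(n) = -(-4 + n)*(n + n)/7 = -(-4 + n)*2*n/7 = -2*n*(-4 + n)/7)
-G(1 - (5 - 5))*96*45 = -(2*(1 - (5 - 5))*(4 - (1 - (5 - 5)))/7)*96*45 = -(2*(1 - 1*0)*(4 - (1 - 1*0))/7)*96*45 = -(2*(1 + 0)*(4 - (1 + 0))/7)*96*45 = -((2/7)*1*(4 - 1*1))*96*45 = -((2/7)*1*(4 - 1))*96*45 = -((2/7)*1*3)*96*45 = -(6/7)*96*45 = -576*45/7 = -1*25920/7 = -25920/7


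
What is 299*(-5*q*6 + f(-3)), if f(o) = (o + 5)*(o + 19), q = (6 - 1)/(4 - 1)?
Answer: -5382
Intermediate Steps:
q = 5/3 ≈ 1.6667
f(o) = (5 + o)*(19 + o)
299*(-5*q*6 + f(-3)) = 299*(-5*5/3*6 + (95 + (-3)**2 + 24*(-3))) = 299*(-25/3*6 + (95 + 9 - 72)) = 299*(-50 + 32) = 299*(-18) = -5382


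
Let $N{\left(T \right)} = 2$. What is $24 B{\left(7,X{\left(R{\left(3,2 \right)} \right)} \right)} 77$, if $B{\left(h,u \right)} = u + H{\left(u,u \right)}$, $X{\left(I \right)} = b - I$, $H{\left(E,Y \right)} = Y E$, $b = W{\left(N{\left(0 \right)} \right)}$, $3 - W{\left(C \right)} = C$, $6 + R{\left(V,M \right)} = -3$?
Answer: $203280$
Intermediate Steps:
$R{\left(V,M \right)} = -9$ ($R{\left(V,M \right)} = -6 - 3 = -9$)
$W{\left(C \right)} = 3 - C$
$b = 1$ ($b = 3 - 2 = 1$)
$H{\left(E,Y \right)} = E Y$
$X{\left(I \right)} = 1 - I$
$B{\left(h,u \right)} = u + u^{2}$ ($B{\left(h,u \right)} = u + u u = u + u^{2}$)
$24 B{\left(7,X{\left(R{\left(3,2 \right)} \right)} \right)} 77 = 24 \left(1 - -9\right) \left(1 + \left(1 - -9\right)\right) 77 = 24 \left(1 + 9\right) \left(1 + \left(1 + 9\right)\right) 77 = 24 \cdot 10 \left(1 + 10\right) 77 = 24 \cdot 10 \cdot 11 \cdot 77 = 24 \cdot 110 \cdot 77 = 2640 \cdot 77 = 203280$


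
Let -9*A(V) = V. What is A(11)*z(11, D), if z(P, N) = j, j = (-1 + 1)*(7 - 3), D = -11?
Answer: 0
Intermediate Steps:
A(V) = -V/9
j = 0 (j = 0*4 = 0)
z(P, N) = 0
A(11)*z(11, D) = -⅑*11*0 = -11/9*0 = 0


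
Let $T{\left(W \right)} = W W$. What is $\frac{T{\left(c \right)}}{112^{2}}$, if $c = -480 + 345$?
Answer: $\frac{18225}{12544} \approx 1.4529$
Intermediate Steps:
$c = -135$
$T{\left(W \right)} = W^{2}$
$\frac{T{\left(c \right)}}{112^{2}} = \frac{\left(-135\right)^{2}}{112^{2}} = \frac{18225}{12544}$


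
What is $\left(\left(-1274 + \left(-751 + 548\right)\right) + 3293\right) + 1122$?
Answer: $2938$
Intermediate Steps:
$\left(\left(-1274 + \left(-751 + 548\right)\right) + 3293\right) + 1122 = \left(\left(-1274 - 203\right) + 3293\right) + 1122 = \left(-1477 + 3293\right) + 1122 = 1816 + 1122 = 2938$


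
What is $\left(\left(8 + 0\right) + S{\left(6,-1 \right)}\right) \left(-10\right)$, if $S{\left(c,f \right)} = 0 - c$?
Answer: $-20$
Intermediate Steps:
$S{\left(c,f \right)} = - c$
$\left(\left(8 + 0\right) + S{\left(6,-1 \right)}\right) \left(-10\right) = \left(\left(8 + 0\right) - 6\right) \left(-10\right) = \left(8 - 6\right) \left(-10\right) = 2 \left(-10\right) = -20$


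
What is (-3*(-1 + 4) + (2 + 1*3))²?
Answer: 16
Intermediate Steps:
(-3*(-1 + 4) + (2 + 1*3))² = (-3*3 + (2 + 3))² = (-9 + 5)² = (-4)² = 16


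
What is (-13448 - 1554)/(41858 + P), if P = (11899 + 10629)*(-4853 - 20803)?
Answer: 7501/288968255 ≈ 2.5958e-5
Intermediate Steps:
P = -577978368 (P = 22528*(-25656) = -577978368)
(-13448 - 1554)/(41858 + P) = (-13448 - 1554)/(41858 - 577978368) = -15002/(-577936510) = -15002*(-1/577936510) = 7501/288968255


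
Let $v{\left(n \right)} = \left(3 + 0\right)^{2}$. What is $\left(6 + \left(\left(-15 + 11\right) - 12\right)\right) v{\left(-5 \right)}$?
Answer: $-90$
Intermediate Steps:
$v{\left(n \right)} = 9$ ($v{\left(n \right)} = 3^{2} = 9$)
$\left(6 + \left(\left(-15 + 11\right) - 12\right)\right) v{\left(-5 \right)} = \left(6 + \left(\left(-15 + 11\right) - 12\right)\right) 9 = \left(6 - 16\right) 9 = \left(-10\right) 9 = -90$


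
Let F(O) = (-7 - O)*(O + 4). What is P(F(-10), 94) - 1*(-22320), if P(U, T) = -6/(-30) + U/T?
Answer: 5245202/235 ≈ 22320.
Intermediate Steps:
F(O) = (-7 - O)*(4 + O)
P(U, T) = 1/5 + U/T (P(U, T) = -6*(-1/30) + U/T = 1/5 + U/T)
P(F(-10), 94) - 1*(-22320) = ((-28 - 1*(-10)**2 - 11*(-10)) + (1/5)*94)/94 - 1*(-22320) = ((-28 - 1*100 + 110) + 94/5)/94 + 22320 = ((-28 - 100 + 110) + 94/5)/94 + 22320 = (-18 + 94/5)/94 + 22320 = (1/94)*(4/5) + 22320 = 2/235 + 22320 = 5245202/235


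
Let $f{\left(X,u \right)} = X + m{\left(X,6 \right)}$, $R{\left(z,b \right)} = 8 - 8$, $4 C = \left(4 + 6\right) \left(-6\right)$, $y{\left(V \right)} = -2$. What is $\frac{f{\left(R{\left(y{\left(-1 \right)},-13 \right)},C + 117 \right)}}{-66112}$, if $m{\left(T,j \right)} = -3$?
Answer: $\frac{3}{66112} \approx 4.5378 \cdot 10^{-5}$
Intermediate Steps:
$C = -15$ ($C = \frac{\left(4 + 6\right) \left(-6\right)}{4} = \frac{10 \left(-6\right)}{4} = \frac{1}{4} \left(-60\right) = -15$)
$R{\left(z,b \right)} = 0$ ($R{\left(z,b \right)} = 8 - 8 = 0$)
$f{\left(X,u \right)} = -3 + X$ ($f{\left(X,u \right)} = X - 3 = -3 + X$)
$\frac{f{\left(R{\left(y{\left(-1 \right)},-13 \right)},C + 117 \right)}}{-66112} = \frac{-3 + 0}{-66112} = \left(-3\right) \left(- \frac{1}{66112}\right) = \frac{3}{66112}$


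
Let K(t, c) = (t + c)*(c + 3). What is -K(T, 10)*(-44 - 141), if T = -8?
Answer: 4810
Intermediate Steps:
K(t, c) = (3 + c)*(c + t) (K(t, c) = (c + t)*(3 + c) = (3 + c)*(c + t))
-K(T, 10)*(-44 - 141) = -(10**2 + 3*10 + 3*(-8) + 10*(-8))*(-44 - 141) = -(100 + 30 - 24 - 80)*(-185) = -26*(-185) = -1*(-4810) = 4810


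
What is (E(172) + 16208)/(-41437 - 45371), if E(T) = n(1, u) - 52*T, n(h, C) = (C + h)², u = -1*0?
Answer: -7265/86808 ≈ -0.083690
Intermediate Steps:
u = 0
E(T) = 1 - 52*T (E(T) = (0 + 1)² - 52*T = 1² - 52*T = 1 - 52*T)
(E(172) + 16208)/(-41437 - 45371) = ((1 - 52*172) + 16208)/(-41437 - 45371) = ((1 - 8944) + 16208)/(-86808) = (-8943 + 16208)*(-1/86808) = 7265*(-1/86808) = -7265/86808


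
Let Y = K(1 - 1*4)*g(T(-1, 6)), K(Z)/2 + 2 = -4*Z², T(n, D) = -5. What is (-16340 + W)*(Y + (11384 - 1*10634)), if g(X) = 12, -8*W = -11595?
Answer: 9649125/4 ≈ 2.4123e+6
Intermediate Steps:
W = 11595/8 (W = -⅛*(-11595) = 11595/8 ≈ 1449.4)
K(Z) = -4 - 8*Z² (K(Z) = -4 + 2*(-4*Z²) = -4 - 8*Z²)
Y = -912 (Y = (-4 - 8*(1 - 1*4)²)*12 = (-4 - 8*(1 - 4)²)*12 = (-4 - 8*(-3)²)*12 = (-4 - 8*9)*12 = (-4 - 72)*12 = -76*12 = -912)
(-16340 + W)*(Y + (11384 - 1*10634)) = (-16340 + 11595/8)*(-912 + (11384 - 1*10634)) = -119125*(-912 + (11384 - 10634))/8 = -119125*(-912 + 750)/8 = -119125/8*(-162) = 9649125/4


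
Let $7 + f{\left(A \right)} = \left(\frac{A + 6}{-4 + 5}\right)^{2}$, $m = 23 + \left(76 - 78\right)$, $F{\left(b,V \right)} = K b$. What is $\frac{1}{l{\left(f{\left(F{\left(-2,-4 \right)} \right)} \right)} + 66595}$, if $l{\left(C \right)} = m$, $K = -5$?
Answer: $\frac{1}{66616} \approx 1.5011 \cdot 10^{-5}$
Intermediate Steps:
$F{\left(b,V \right)} = - 5 b$
$m = 21$ ($m = 23 + \left(76 - 78\right) = 23 - 2 = 21$)
$f{\left(A \right)} = -7 + \left(6 + A\right)^{2}$ ($f{\left(A \right)} = -7 + \left(\frac{A + 6}{-4 + 5}\right)^{2} = -7 + \left(\frac{6 + A}{1}\right)^{2} = -7 + \left(\left(6 + A\right) 1\right)^{2} = -7 + \left(6 + A\right)^{2}$)
$l{\left(C \right)} = 21$
$\frac{1}{l{\left(f{\left(F{\left(-2,-4 \right)} \right)} \right)} + 66595} = \frac{1}{21 + 66595} = \frac{1}{66616}$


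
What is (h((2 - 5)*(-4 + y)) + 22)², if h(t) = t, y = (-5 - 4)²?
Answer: 43681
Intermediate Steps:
y = 81 (y = (-9)² = 81)
(h((2 - 5)*(-4 + y)) + 22)² = ((2 - 5)*(-4 + 81) + 22)² = (-3*77 + 22)² = (-231 + 22)² = (-209)² = 43681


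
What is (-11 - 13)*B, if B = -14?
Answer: 336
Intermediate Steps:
(-11 - 13)*B = (-11 - 13)*(-14) = -24*(-14) = 336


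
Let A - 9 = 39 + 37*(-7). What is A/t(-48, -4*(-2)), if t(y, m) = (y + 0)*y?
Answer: -211/2304 ≈ -0.091580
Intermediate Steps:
t(y, m) = y² (t(y, m) = y*y = y²)
A = -211 (A = 9 + (39 + 37*(-7)) = 9 + (39 - 259) = 9 - 220 = -211)
A/t(-48, -4*(-2)) = -211/((-48)²) = -211/2304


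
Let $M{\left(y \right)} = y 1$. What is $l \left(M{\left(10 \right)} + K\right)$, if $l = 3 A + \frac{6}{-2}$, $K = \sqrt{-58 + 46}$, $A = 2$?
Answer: $30 + 6 i \sqrt{3} \approx 30.0 + 10.392 i$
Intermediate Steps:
$M{\left(y \right)} = y$
$K = 2 i \sqrt{3}$ ($K = \sqrt{-12} = 2 i \sqrt{3} \approx 3.4641 i$)
$l = 3$ ($l = 3 \cdot 2 + \frac{6}{-2} = 6 + 6 \left(- \frac{1}{2}\right) = 6 - 3 = 3$)
$l \left(M{\left(10 \right)} + K\right) = 3 \left(10 + 2 i \sqrt{3}\right) = 30 + 6 i \sqrt{3}$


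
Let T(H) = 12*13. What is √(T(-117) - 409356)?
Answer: 20*I*√1023 ≈ 639.69*I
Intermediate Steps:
T(H) = 156
√(T(-117) - 409356) = √(156 - 409356) = √(-409200) = 20*I*√1023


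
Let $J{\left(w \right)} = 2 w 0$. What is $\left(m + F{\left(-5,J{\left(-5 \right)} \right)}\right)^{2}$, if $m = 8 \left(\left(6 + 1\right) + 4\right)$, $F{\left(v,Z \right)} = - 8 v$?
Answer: $16384$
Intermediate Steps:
$J{\left(w \right)} = 0$
$m = 88$ ($m = 8 \left(7 + 4\right) = 8 \cdot 11 = 88$)
$\left(m + F{\left(-5,J{\left(-5 \right)} \right)}\right)^{2} = \left(88 - -40\right)^{2} = \left(88 + 40\right)^{2} = 128^{2} = 16384$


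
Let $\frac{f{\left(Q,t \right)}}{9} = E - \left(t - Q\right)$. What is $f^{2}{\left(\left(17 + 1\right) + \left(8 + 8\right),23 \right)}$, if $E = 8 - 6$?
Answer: $13689$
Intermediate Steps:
$E = 2$ ($E = 8 - 6 = 2$)
$f{\left(Q,t \right)} = 18 - 9 t + 9 Q$ ($f{\left(Q,t \right)} = 9 \left(2 - \left(t - Q\right)\right) = 9 \left(2 + \left(Q - t\right)\right) = 9 \left(2 + Q - t\right) = 18 - 9 t + 9 Q$)
$f^{2}{\left(\left(17 + 1\right) + \left(8 + 8\right),23 \right)} = \left(18 - 207 + 9 \left(\left(17 + 1\right) + \left(8 + 8\right)\right)\right)^{2} = \left(18 - 207 + 9 \left(18 + 16\right)\right)^{2} = \left(18 - 207 + 9 \cdot 34\right)^{2} = \left(18 - 207 + 306\right)^{2} = 117^{2} = 13689$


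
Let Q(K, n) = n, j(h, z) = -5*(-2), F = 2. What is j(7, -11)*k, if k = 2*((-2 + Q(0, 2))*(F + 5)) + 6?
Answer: 60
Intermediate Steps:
j(h, z) = 10
k = 6 (k = 2*((-2 + 2)*(2 + 5)) + 6 = 2*(0*7) + 6 = 2*0 + 6 = 0 + 6 = 6)
j(7, -11)*k = 10*6 = 60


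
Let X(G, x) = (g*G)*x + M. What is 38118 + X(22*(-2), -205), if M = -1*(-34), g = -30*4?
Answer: -1044248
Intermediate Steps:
g = -120
M = 34
X(G, x) = 34 - 120*G*x (X(G, x) = (-120*G)*x + 34 = -120*G*x + 34 = 34 - 120*G*x)
38118 + X(22*(-2), -205) = 38118 + (34 - 120*22*(-2)*(-205)) = 38118 + (34 - 120*(-44)*(-205)) = 38118 + (34 - 1082400) = 38118 - 1082366 = -1044248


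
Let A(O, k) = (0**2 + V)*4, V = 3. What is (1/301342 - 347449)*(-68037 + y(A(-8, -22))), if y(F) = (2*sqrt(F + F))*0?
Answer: 7123540342008609/301342 ≈ 2.3639e+10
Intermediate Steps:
A(O, k) = 12 (A(O, k) = (0**2 + 3)*4 = (0 + 3)*4 = 3*4 = 12)
y(F) = 0 (y(F) = (2*sqrt(2*F))*0 = (2*(sqrt(2)*sqrt(F)))*0 = (2*sqrt(2)*sqrt(F))*0 = 0)
(1/301342 - 347449)*(-68037 + y(A(-8, -22))) = (1/301342 - 347449)*(-68037 + 0) = (1/301342 - 347449)*(-68037) = -104700976557/301342*(-68037) = 7123540342008609/301342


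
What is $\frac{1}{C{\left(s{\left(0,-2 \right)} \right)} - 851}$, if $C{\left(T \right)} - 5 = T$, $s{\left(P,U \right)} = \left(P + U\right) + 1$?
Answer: $- \frac{1}{847} \approx -0.0011806$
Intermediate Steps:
$s{\left(P,U \right)} = 1 + P + U$
$C{\left(T \right)} = 5 + T$
$\frac{1}{C{\left(s{\left(0,-2 \right)} \right)} - 851} = \frac{1}{\left(5 + \left(1 + 0 - 2\right)\right) - 851} = \frac{1}{\left(5 - 1\right) - 851} = \frac{1}{4 - 851} = \frac{1}{-847} = - \frac{1}{847}$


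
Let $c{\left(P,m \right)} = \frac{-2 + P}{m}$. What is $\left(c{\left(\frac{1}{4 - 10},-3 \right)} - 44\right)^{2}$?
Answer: $\frac{606841}{324} \approx 1873.0$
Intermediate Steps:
$c{\left(P,m \right)} = \frac{-2 + P}{m}$
$\left(c{\left(\frac{1}{4 - 10},-3 \right)} - 44\right)^{2} = \left(\frac{-2 + \frac{1}{4 - 10}}{-3} - 44\right)^{2} = \left(- \frac{-2 + \frac{1}{-6}}{3} - 44\right)^{2} = \left(- \frac{-2 - \frac{1}{6}}{3} - 44\right)^{2} = \left(\left(- \frac{1}{3}\right) \left(- \frac{13}{6}\right) - 44\right)^{2} = \left(\frac{13}{18} - 44\right)^{2} = \left(- \frac{779}{18}\right)^{2} = \frac{606841}{324}$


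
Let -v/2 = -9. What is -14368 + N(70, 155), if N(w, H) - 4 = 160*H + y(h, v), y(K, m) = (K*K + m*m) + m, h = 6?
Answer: 10814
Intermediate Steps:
v = 18 (v = -2*(-9) = 18)
y(K, m) = m + K² + m² (y(K, m) = (K² + m²) + m = m + K² + m²)
N(w, H) = 382 + 160*H (N(w, H) = 4 + (160*H + (18 + 6² + 18²)) = 4 + (160*H + (18 + 36 + 324)) = 4 + (160*H + 378) = 4 + (378 + 160*H) = 382 + 160*H)
-14368 + N(70, 155) = -14368 + (382 + 160*155) = -14368 + (382 + 24800) = -14368 + 25182 = 10814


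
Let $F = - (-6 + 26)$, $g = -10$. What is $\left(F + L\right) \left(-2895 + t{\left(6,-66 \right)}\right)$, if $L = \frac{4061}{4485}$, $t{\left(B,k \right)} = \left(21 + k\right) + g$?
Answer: $\frac{50527010}{897} \approx 56329.0$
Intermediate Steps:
$t{\left(B,k \right)} = 11 + k$ ($t{\left(B,k \right)} = \left(21 + k\right) - 10 = 11 + k$)
$L = \frac{4061}{4485}$ ($L = 4061 \cdot \frac{1}{4485} = \frac{4061}{4485} \approx 0.90546$)
$F = -20$ ($F = \left(-1\right) 20 = -20$)
$\left(F + L\right) \left(-2895 + t{\left(6,-66 \right)}\right) = \left(-20 + \frac{4061}{4485}\right) \left(-2895 + \left(11 - 66\right)\right) = - \frac{85639 \left(-2895 - 55\right)}{4485} = \left(- \frac{85639}{4485}\right) \left(-2950\right) = \frac{50527010}{897}$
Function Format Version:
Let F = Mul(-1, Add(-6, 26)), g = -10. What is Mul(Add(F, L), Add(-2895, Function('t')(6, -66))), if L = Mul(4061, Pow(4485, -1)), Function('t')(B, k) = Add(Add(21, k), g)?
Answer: Rational(50527010, 897) ≈ 56329.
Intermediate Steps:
Function('t')(B, k) = Add(11, k) (Function('t')(B, k) = Add(Add(21, k), -10) = Add(11, k))
L = Rational(4061, 4485) (L = Mul(4061, Rational(1, 4485)) = Rational(4061, 4485) ≈ 0.90546)
F = -20 (F = Mul(-1, 20) = -20)
Mul(Add(F, L), Add(-2895, Function('t')(6, -66))) = Mul(Add(-20, Rational(4061, 4485)), Add(-2895, Add(11, -66))) = Mul(Rational(-85639, 4485), Add(-2895, -55)) = Mul(Rational(-85639, 4485), -2950) = Rational(50527010, 897)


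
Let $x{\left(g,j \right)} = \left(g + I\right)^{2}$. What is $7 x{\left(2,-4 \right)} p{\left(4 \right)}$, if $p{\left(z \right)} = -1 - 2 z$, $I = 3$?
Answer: $-1575$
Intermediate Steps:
$x{\left(g,j \right)} = \left(3 + g\right)^{2}$ ($x{\left(g,j \right)} = \left(g + 3\right)^{2} = \left(3 + g\right)^{2}$)
$7 x{\left(2,-4 \right)} p{\left(4 \right)} = 7 \left(3 + 2\right)^{2} \left(-1 - 8\right) = 7 \cdot 5^{2} \left(-1 - 8\right) = 7 \cdot 25 \left(-9\right) = 175 \left(-9\right) = -1575$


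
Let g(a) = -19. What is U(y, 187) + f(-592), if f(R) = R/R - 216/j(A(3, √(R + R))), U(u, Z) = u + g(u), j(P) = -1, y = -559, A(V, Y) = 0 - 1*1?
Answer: -361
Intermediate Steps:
A(V, Y) = -1 (A(V, Y) = 0 - 1 = -1)
U(u, Z) = -19 + u (U(u, Z) = u - 19 = -19 + u)
f(R) = 217 (f(R) = R/R - 216/(-1) = 1 - 216*(-1) = 1 + 216 = 217)
U(y, 187) + f(-592) = (-19 - 559) + 217 = -578 + 217 = -361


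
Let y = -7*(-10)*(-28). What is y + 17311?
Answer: 15351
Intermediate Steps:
y = -1960 (y = 70*(-28) = -1960)
y + 17311 = -1960 + 17311 = 15351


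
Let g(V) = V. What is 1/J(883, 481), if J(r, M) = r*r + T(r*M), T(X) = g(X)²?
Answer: 1/180390406418 ≈ 5.5435e-12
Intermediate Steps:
T(X) = X²
J(r, M) = r² + M²*r² (J(r, M) = r*r + (r*M)² = r² + (M*r)² = r² + M²*r²)
1/J(883, 481) = 1/(883²*(1 + 481²)) = 1/(779689*(1 + 231361)) = 1/(779689*231362) = 1/180390406418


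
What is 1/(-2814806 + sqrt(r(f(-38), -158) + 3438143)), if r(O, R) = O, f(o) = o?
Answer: -2814806/7923129379531 - sqrt(3438105)/7923129379531 ≈ -3.5550e-7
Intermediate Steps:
1/(-2814806 + sqrt(r(f(-38), -158) + 3438143)) = 1/(-2814806 + sqrt(-38 + 3438143)) = 1/(-2814806 + sqrt(3438105))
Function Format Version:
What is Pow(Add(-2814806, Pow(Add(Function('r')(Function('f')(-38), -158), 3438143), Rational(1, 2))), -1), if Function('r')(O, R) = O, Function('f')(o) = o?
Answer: Add(Rational(-2814806, 7923129379531), Mul(Rational(-1, 7923129379531), Pow(3438105, Rational(1, 2)))) ≈ -3.5550e-7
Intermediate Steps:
Pow(Add(-2814806, Pow(Add(Function('r')(Function('f')(-38), -158), 3438143), Rational(1, 2))), -1) = Pow(Add(-2814806, Pow(Add(-38, 3438143), Rational(1, 2))), -1) = Pow(Add(-2814806, Pow(3438105, Rational(1, 2))), -1)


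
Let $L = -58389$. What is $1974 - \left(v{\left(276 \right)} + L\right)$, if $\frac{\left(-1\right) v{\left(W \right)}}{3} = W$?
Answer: $61191$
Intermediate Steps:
$v{\left(W \right)} = - 3 W$
$1974 - \left(v{\left(276 \right)} + L\right) = 1974 - \left(\left(-3\right) 276 - 58389\right) = 1974 - \left(-828 - 58389\right) = 1974 - -59217 = 1974 + 59217 = 61191$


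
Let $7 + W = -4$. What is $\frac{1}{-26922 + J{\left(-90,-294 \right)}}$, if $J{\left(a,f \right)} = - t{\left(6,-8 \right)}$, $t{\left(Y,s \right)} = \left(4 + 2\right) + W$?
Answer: $- \frac{1}{26917} \approx -3.7151 \cdot 10^{-5}$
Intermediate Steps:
$W = -11$ ($W = -7 - 4 = -11$)
$t{\left(Y,s \right)} = -5$ ($t{\left(Y,s \right)} = \left(4 + 2\right) - 11 = 6 - 11 = -5$)
$J{\left(a,f \right)} = 5$ ($J{\left(a,f \right)} = \left(-1\right) \left(-5\right) = 5$)
$\frac{1}{-26922 + J{\left(-90,-294 \right)}} = \frac{1}{-26922 + 5} = \frac{1}{-26917} = - \frac{1}{26917}$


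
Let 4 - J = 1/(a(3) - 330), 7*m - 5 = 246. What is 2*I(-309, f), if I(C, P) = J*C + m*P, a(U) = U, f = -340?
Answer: -20491698/763 ≈ -26857.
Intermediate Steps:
m = 251/7 (m = 5/7 + (1/7)*246 = 5/7 + 246/7 = 251/7 ≈ 35.857)
J = 1309/327 (J = 4 - 1/(3 - 330) = 4 - 1/(-327) = 4 - 1*(-1/327) = 4 + 1/327 = 1309/327 ≈ 4.0031)
I(C, P) = 251*P/7 + 1309*C/327 (I(C, P) = 1309*C/327 + 251*P/7 = 251*P/7 + 1309*C/327)
2*I(-309, f) = 2*((251/7)*(-340) + (1309/327)*(-309)) = 2*(-85340/7 - 134827/109) = 2*(-10245849/763) = -20491698/763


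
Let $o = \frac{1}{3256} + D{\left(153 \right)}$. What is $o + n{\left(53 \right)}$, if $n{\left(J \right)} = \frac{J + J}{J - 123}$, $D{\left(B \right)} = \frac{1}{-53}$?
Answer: $- \frac{9258209}{6039880} \approx -1.5328$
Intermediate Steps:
$D{\left(B \right)} = - \frac{1}{53}$
$o = - \frac{3203}{172568}$ ($o = \frac{1}{3256} - \frac{1}{53} = - \frac{3203}{172568} \approx -0.018561$)
$n{\left(J \right)} = \frac{2 J}{-123 + J}$
$o + n{\left(53 \right)} = - \frac{3203}{172568} + 2 \cdot 53 \frac{1}{-123 + 53} = - \frac{3203}{172568} + 2 \cdot 53 \frac{1}{-70} = - \frac{3203}{172568} + 2 \cdot 53 \left(- \frac{1}{70}\right) = - \frac{3203}{172568} - \frac{53}{35} = - \frac{9258209}{6039880}$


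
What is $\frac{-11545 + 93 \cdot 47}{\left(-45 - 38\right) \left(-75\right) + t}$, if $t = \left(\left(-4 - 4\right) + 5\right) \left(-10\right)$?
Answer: $- \frac{7174}{6255} \approx -1.1469$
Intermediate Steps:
$t = 30$ ($t = \left(-8 + 5\right) \left(-10\right) = \left(-3\right) \left(-10\right) = 30$)
$\frac{-11545 + 93 \cdot 47}{\left(-45 - 38\right) \left(-75\right) + t} = \frac{-11545 + 93 \cdot 47}{\left(-45 - 38\right) \left(-75\right) + 30} = \frac{-11545 + 4371}{\left(-83\right) \left(-75\right) + 30} = - \frac{7174}{6225 + 30} = - \frac{7174}{6255}$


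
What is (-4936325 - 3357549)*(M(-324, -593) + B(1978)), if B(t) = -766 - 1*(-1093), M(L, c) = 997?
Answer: -10981089176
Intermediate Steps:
B(t) = 327 (B(t) = -766 + 1093 = 327)
(-4936325 - 3357549)*(M(-324, -593) + B(1978)) = (-4936325 - 3357549)*(997 + 327) = -8293874*1324 = -10981089176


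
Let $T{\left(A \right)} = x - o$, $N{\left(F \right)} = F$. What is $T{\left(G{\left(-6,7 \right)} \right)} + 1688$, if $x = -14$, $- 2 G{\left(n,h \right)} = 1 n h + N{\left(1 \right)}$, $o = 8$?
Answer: $1666$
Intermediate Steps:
$G{\left(n,h \right)} = - \frac{1}{2} - \frac{h n}{2}$ ($G{\left(n,h \right)} = - \frac{1 n h + 1}{2} = - \frac{n h + 1}{2} = - \frac{h n + 1}{2} = - \frac{1 + h n}{2} = - \frac{1}{2} - \frac{h n}{2}$)
$T{\left(A \right)} = -22$ ($T{\left(A \right)} = -14 - 8 = -22$)
$T{\left(G{\left(-6,7 \right)} \right)} + 1688 = -22 + 1688 = 1666$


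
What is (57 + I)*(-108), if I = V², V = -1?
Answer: -6264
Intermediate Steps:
I = 1 (I = (-1)² = 1)
(57 + I)*(-108) = (57 + 1)*(-108) = 58*(-108) = -6264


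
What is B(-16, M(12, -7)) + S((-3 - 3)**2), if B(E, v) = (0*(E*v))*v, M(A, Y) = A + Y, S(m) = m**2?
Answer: 1296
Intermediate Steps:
B(E, v) = 0 (B(E, v) = 0*v = 0)
B(-16, M(12, -7)) + S((-3 - 3)**2) = 0 + ((-3 - 3)**2)**2 = 0 + ((-6)**2)**2 = 0 + 36**2 = 0 + 1296 = 1296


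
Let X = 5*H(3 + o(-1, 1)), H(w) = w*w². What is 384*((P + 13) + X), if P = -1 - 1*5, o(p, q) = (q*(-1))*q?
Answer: 18048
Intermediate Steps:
o(p, q) = -q² (o(p, q) = (-q)*q = -q²)
H(w) = w³
P = -6 (P = -1 - 5 = -6)
X = 40 (X = 5*(3 - 1*1²)³ = 5*(3 - 1*1)³ = 5*(3 - 1)³ = 5*2³ = 5*8 = 40)
384*((P + 13) + X) = 384*((-6 + 13) + 40) = 384*(7 + 40) = 384*47 = 18048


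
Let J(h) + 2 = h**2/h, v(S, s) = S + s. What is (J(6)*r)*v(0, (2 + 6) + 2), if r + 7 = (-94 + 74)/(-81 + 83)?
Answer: -680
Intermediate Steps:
J(h) = -2 + h (J(h) = -2 + h**2/h = -2 + h)
r = -17 (r = -7 + (-94 + 74)/(-81 + 83) = -7 - 20/2 = -7 - 20*1/2 = -7 - 10 = -17)
(J(6)*r)*v(0, (2 + 6) + 2) = ((-2 + 6)*(-17))*(0 + ((2 + 6) + 2)) = (4*(-17))*(0 + (8 + 2)) = -68*(0 + 10) = -68*10 = -680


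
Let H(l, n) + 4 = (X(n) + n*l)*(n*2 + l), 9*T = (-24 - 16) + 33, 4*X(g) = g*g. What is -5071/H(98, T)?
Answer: 3696759/5351315 ≈ 0.69081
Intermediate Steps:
X(g) = g²/4 (X(g) = (g*g)/4 = g²/4)
T = -7/9 (T = ((-24 - 16) + 33)/9 = (-40 + 33)/9 = (⅑)*(-7) = -7/9 ≈ -0.77778)
H(l, n) = -4 + (l + 2*n)*(n²/4 + l*n) (H(l, n) = -4 + (n²/4 + n*l)*(n*2 + l) = -4 + (n²/4 + l*n)*(2*n + l) = -4 + (n²/4 + l*n)*(l + 2*n) = -4 + (l + 2*n)*(n²/4 + l*n))
-5071/H(98, T) = -5071/(-4 + (-7/9)³/2 - 7/9*98² + (9/4)*98*(-7/9)²) = -5071/(-4 + (½)*(-343/729) - 7/9*9604 + (9/4)*98*(49/81)) = -5071/(-4 - 343/1458 - 67228/9 + 2401/18) = -5071/(-5351315/729) = -5071*(-729/5351315) = 3696759/5351315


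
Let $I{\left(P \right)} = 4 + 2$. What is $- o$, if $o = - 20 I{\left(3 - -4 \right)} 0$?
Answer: $0$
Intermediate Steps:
$I{\left(P \right)} = 6$
$o = 0$ ($o = \left(-20\right) 6 \cdot 0 = \left(-120\right) 0 = 0$)
$- o = \left(-1\right) 0 = 0$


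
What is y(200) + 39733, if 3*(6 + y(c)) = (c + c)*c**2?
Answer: 16119181/3 ≈ 5.3731e+6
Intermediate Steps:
y(c) = -6 + 2*c**3/3 (y(c) = -6 + ((c + c)*c**2)/3 = -6 + ((2*c)*c**2)/3 = -6 + (2*c**3)/3 = -6 + 2*c**3/3)
y(200) + 39733 = (-6 + (2/3)*200**3) + 39733 = (-6 + (2/3)*8000000) + 39733 = (-6 + 16000000/3) + 39733 = 15999982/3 + 39733 = 16119181/3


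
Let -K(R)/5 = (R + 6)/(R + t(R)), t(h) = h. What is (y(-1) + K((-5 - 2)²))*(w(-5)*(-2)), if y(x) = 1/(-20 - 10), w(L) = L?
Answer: -4174/147 ≈ -28.395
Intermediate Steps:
y(x) = -1/30 (y(x) = 1/(-30) = -1/30)
K(R) = -5*(6 + R)/(2*R) (K(R) = -5*(R + 6)/(R + R) = -5*(6 + R)/(2*R))
(y(-1) + K((-5 - 2)²))*(w(-5)*(-2)) = (-1/30 + (-5/2 - 15/(-5 - 2)²))*(-5*(-2)) = (-1/30 + (-5/2 - 15/((-7)²)))*10 = (-1/30 + (-5/2 - 15/49))*10 = (-1/30 - 275/98)*10 = -2087/735*10 = -4174/147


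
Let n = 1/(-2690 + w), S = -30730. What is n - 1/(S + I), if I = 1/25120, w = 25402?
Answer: 1342463039/17532246748488 ≈ 7.6571e-5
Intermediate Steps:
I = 1/25120 ≈ 3.9809e-5
n = 1/22712 (n = 1/(-2690 + 25402) = 1/22712 ≈ 4.4030e-5)
n - 1/(S + I) = 1/22712 - 1/(-30730 + 1/25120) = 1/22712 - 1/(-771937599/25120) = 1/22712 - 1*(-25120/771937599) = 1/22712 + 25120/771937599 = 1342463039/17532246748488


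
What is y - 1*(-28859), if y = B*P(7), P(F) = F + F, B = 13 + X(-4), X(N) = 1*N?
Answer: 28985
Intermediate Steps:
X(N) = N
B = 9 (B = 13 - 4 = 9)
P(F) = 2*F
y = 126 (y = 9*(2*7) = 9*14 = 126)
y - 1*(-28859) = 126 - 1*(-28859) = 126 + 28859 = 28985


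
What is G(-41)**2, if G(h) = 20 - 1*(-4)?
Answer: 576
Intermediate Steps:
G(h) = 24 (G(h) = 20 + 4 = 24)
G(-41)**2 = 24**2 = 576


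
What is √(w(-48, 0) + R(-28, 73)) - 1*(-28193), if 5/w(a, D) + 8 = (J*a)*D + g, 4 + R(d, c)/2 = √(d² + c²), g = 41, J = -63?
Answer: 28193 + √(-8547 + 2178*√6113)/33 ≈ 28205.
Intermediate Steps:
R(d, c) = -8 + 2*√(c² + d²) (R(d, c) = -8 + 2*√(d² + c²) = -8 + 2*√(c² + d²))
w(a, D) = 5/(33 - 63*D*a) (w(a, D) = 5/(-8 + ((-63*a)*D + 41)) = 5/(-8 + (-63*D*a + 41)) = 5/(-8 + (41 - 63*D*a)) = 5/(33 - 63*D*a))
√(w(-48, 0) + R(-28, 73)) - 1*(-28193) = √(5/(3*(11 - 21*0*(-48))) + (-8 + 2*√(73² + (-28)²))) - 1*(-28193) = √(5/(3*(11 + 0)) + (-8 + 2*√(5329 + 784))) + 28193 = √((5/3)/11 + (-8 + 2*√6113)) + 28193 = √((5/3)*(1/11) + (-8 + 2*√6113)) + 28193 = √(5/33 + (-8 + 2*√6113)) + 28193 = √(-259/33 + 2*√6113) + 28193 = 28193 + √(-259/33 + 2*√6113)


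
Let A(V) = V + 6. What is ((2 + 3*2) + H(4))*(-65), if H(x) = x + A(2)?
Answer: -1300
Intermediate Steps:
A(V) = 6 + V
H(x) = 8 + x (H(x) = x + (6 + 2) = x + 8 = 8 + x)
((2 + 3*2) + H(4))*(-65) = ((2 + 3*2) + (8 + 4))*(-65) = ((2 + 6) + 12)*(-65) = (8 + 12)*(-65) = 20*(-65) = -1300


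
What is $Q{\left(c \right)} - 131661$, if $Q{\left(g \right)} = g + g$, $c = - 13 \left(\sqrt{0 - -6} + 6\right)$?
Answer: $-131817 - 26 \sqrt{6} \approx -1.3188 \cdot 10^{5}$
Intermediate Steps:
$c = -78 - 13 \sqrt{6}$ ($c = - 13 \left(\sqrt{0 + 6} + 6\right) = - 13 \left(\sqrt{6} + 6\right) = - 13 \left(6 + \sqrt{6}\right) = -78 - 13 \sqrt{6} \approx -109.84$)
$Q{\left(g \right)} = 2 g$
$Q{\left(c \right)} - 131661 = 2 \left(-78 - 13 \sqrt{6}\right) - 131661 = \left(-156 - 26 \sqrt{6}\right) - 131661 = -131817 - 26 \sqrt{6}$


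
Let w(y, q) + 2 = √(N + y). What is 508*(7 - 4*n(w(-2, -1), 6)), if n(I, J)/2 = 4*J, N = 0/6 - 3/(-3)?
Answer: -93980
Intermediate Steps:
N = 1 (N = 0*(⅙) - 3*(-⅓) = 0 + 1 = 1)
w(y, q) = -2 + √(1 + y)
n(I, J) = 8*J (n(I, J) = 2*(4*J) = 8*J)
508*(7 - 4*n(w(-2, -1), 6)) = 508*(7 - 32*6) = 508*(7 - 4*48) = 508*(7 - 192) = 508*(-185) = -93980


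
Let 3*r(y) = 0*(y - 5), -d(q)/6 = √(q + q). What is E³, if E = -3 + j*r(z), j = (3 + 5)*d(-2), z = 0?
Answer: -27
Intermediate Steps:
d(q) = -6*√2*√q (d(q) = -6*√(q + q) = -6*√2*√q)
r(y) = 0 (r(y) = (0*(y - 5))/3 = (0*(-5 + y))/3 = (⅓)*0 = 0)
j = -96*I (j = (3 + 5)*(-6*√2*√(-2)) = 8*(-6*√2*I*√2) = 8*(-12*I) = -96*I ≈ -96.0*I)
E = -3 (E = -3 - 96*I*0 = -3 + 0 = -3)
E³ = (-3)³ = -27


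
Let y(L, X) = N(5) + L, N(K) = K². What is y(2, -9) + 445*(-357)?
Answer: -158838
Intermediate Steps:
y(L, X) = 25 + L (y(L, X) = 5² + L = 25 + L)
y(2, -9) + 445*(-357) = (25 + 2) + 445*(-357) = 27 - 158865 = -158838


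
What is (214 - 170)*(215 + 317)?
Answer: 23408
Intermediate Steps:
(214 - 170)*(215 + 317) = 44*532 = 23408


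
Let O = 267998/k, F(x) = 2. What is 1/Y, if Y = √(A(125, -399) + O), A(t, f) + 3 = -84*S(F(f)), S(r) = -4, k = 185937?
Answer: √11562495877803/62185019 ≈ 0.054681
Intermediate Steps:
A(t, f) = 333 (A(t, f) = -3 - 84*(-4) = -3 + 336 = 333)
O = 267998/185937 ≈ 1.4413
Y = √11562495877803/185937 (Y = √(333 + 267998/185937) = √(62185019/185937) = √11562495877803/185937 ≈ 18.288)
1/Y = 1/(√11562495877803/185937) = √11562495877803/62185019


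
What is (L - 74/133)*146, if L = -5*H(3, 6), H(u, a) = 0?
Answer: -10804/133 ≈ -81.233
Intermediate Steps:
L = 0 (L = -5*0 = 0)
(L - 74/133)*146 = (0 - 74/133)*146 = -74/133*146 = -10804/133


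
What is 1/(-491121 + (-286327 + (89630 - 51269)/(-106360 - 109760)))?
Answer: -72040/56007366707 ≈ -1.2863e-6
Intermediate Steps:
1/(-491121 + (-286327 + (89630 - 51269)/(-106360 - 109760))) = 1/(-491121 + (-286327 + 38361/(-216120))) = 1/(-491121 + (-286327 + 38361*(-1/216120))) = 1/(-491121 + (-286327 - 12787/72040)) = 1/(-491121 - 20627009867/72040) = 1/(-56007366707/72040) = -72040/56007366707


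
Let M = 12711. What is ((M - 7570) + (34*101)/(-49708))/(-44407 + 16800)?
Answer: -7516041/40361434 ≈ -0.18622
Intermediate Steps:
((M - 7570) + (34*101)/(-49708))/(-44407 + 16800) = ((12711 - 7570) + (34*101)/(-49708))/(-44407 + 16800) = (5141 + 3434*(-1/49708))/(-27607) = (5141 - 101/1462)*(-1/27607) = (7516041/1462)*(-1/27607) = -7516041/40361434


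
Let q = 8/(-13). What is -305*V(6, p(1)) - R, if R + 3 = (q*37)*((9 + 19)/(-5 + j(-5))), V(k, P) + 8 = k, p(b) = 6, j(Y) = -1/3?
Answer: 6415/13 ≈ 493.46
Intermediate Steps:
j(Y) = -⅓ (j(Y) = -1*⅓ = -⅓)
V(k, P) = -8 + k
q = -8/13 (q = 8*(-1/13) = -8/13 ≈ -0.61539)
R = 1515/13 (R = -3 + (-8/13*37)*((9 + 19)/(-5 - ⅓)) = -3 - 8288/(13*(-16/3)) = -3 - 8288*(-3)/(13*16) = -3 - 296/13*(-21/4) = -3 + 1554/13 = 1515/13 ≈ 116.54)
-305*V(6, p(1)) - R = -305*(-8 + 6) - 1*1515/13 = -305*(-2) - 1515/13 = 610 - 1515/13 = 6415/13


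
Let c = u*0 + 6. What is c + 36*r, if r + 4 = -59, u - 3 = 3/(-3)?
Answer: -2262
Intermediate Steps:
u = 2 (u = 3 + 3/(-3) = 3 + 3*(-1/3) = 3 - 1 = 2)
c = 6 (c = 2*0 + 6 = 0 + 6 = 6)
r = -63 (r = -4 - 59 = -63)
c + 36*r = 6 + 36*(-63) = 6 - 2268 = -2262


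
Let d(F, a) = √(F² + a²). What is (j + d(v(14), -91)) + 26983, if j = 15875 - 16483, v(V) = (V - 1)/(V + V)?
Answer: 26375 + 13*√38417/28 ≈ 26466.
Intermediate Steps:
v(V) = (-1 + V)/(2*V) (v(V) = (-1 + V)/((2*V)) = (-1 + V)*(1/(2*V)) = (-1 + V)/(2*V))
j = -608
(j + d(v(14), -91)) + 26983 = (-608 + √(((½)*(-1 + 14)/14)² + (-91)²)) + 26983 = (-608 + √(((½)*(1/14)*13)² + 8281)) + 26983 = (-608 + √((13/28)² + 8281)) + 26983 = (-608 + √(169/784 + 8281)) + 26983 = (-608 + √(6492473/784)) + 26983 = (-608 + 13*√38417/28) + 26983 = 26375 + 13*√38417/28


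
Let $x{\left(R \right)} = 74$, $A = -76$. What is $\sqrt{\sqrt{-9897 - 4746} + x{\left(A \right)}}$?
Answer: $\sqrt{74 + 3 i \sqrt{1627}} \approx 10.388 + 5.8242 i$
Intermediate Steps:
$\sqrt{\sqrt{-9897 - 4746} + x{\left(A \right)}} = \sqrt{\sqrt{-9897 - 4746} + 74} = \sqrt{\sqrt{-14643} + 74} = \sqrt{3 i \sqrt{1627} + 74} = \sqrt{74 + 3 i \sqrt{1627}}$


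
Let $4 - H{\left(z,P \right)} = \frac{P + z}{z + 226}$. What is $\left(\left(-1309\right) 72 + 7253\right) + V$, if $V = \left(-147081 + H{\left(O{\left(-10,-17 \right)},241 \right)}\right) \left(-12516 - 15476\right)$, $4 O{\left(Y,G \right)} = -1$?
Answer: $\frac{1239193594521}{301} \approx 4.1169 \cdot 10^{9}$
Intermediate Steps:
$O{\left(Y,G \right)} = - \frac{1}{4}$ ($O{\left(Y,G \right)} = \frac{1}{4} \left(-1\right) = - \frac{1}{4}$)
$H{\left(z,P \right)} = 4 - \frac{P + z}{226 + z}$ ($H{\left(z,P \right)} = 4 - \frac{P + z}{z + 226} = 4 - \frac{P + z}{226 + z}$)
$V = \frac{1239219780016}{301}$ ($V = \left(-147081 + \frac{904 - 241 + 3 \left(- \frac{1}{4}\right)}{226 - \frac{1}{4}}\right) \left(-12516 - 15476\right) = \left(-147081 + \frac{904 - 241 - \frac{3}{4}}{\frac{903}{4}}\right) \left(-27992\right) = \left(-147081 + \frac{4}{903} \cdot \frac{2649}{4}\right) \left(-27992\right) = \left(-147081 + \frac{883}{301}\right) \left(-27992\right) = \left(- \frac{44270498}{301}\right) \left(-27992\right) = \frac{1239219780016}{301} \approx 4.117 \cdot 10^{9}$)
$\left(\left(-1309\right) 72 + 7253\right) + V = \left(\left(-1309\right) 72 + 7253\right) + \frac{1239219780016}{301} = \left(-94248 + 7253\right) + \frac{1239219780016}{301} = -86995 + \frac{1239219780016}{301} = \frac{1239193594521}{301}$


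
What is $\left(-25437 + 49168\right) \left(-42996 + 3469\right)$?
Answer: $-938015237$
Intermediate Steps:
$\left(-25437 + 49168\right) \left(-42996 + 3469\right) = 23731 \left(-39527\right) = -938015237$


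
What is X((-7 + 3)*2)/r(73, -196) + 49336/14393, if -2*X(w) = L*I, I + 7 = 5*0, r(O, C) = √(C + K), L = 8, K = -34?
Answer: 49336/14393 - 14*I*√230/115 ≈ 3.4278 - 1.8463*I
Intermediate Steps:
r(O, C) = √(-34 + C) (r(O, C) = √(C - 34) = √(-34 + C))
I = -7 (I = -7 + 5*0 = -7 + 0 = -7)
X(w) = 28 (X(w) = -4*(-7) = -½*(-56) = 28)
X((-7 + 3)*2)/r(73, -196) + 49336/14393 = 28/(√(-34 - 196)) + 49336/14393 = 28/(√(-230)) + 49336*(1/14393) = 28/((I*√230)) + 49336/14393 = 28*(-I*√230/230) + 49336/14393 = -14*I*√230/115 + 49336/14393 = 49336/14393 - 14*I*√230/115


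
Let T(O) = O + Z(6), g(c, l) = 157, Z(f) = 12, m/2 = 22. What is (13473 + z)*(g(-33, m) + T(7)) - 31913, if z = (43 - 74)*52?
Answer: 2055623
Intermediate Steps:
m = 44 (m = 2*22 = 44)
z = -1612 (z = -31*52 = -1612)
T(O) = 12 + O (T(O) = O + 12 = 12 + O)
(13473 + z)*(g(-33, m) + T(7)) - 31913 = (13473 - 1612)*(157 + (12 + 7)) - 31913 = 11861*(157 + 19) - 31913 = 11861*176 - 31913 = 2087536 - 31913 = 2055623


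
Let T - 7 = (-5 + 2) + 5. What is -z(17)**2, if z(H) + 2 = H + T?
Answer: -576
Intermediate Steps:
T = 9 (T = 7 + ((-5 + 2) + 5) = 7 + (-3 + 5) = 7 + 2 = 9)
z(H) = 7 + H (z(H) = -2 + (H + 9) = -2 + (9 + H) = 7 + H)
-z(17)**2 = -(7 + 17)**2 = -1*24**2 = -1*576 = -576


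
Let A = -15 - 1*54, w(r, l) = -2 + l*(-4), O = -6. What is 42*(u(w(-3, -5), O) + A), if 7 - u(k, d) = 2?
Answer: -2688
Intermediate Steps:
w(r, l) = -2 - 4*l
u(k, d) = 5 (u(k, d) = 7 - 1*2 = 7 - 2 = 5)
A = -69 (A = -15 - 54 = -69)
42*(u(w(-3, -5), O) + A) = 42*(5 - 69) = 42*(-64) = -2688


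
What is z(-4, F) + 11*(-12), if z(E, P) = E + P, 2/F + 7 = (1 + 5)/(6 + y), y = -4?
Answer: -273/2 ≈ -136.50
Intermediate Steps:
F = -½ (F = 2/(-7 + (1 + 5)/(6 - 4)) = 2/(-7 + 6/2) = 2/(-7 + 6*(½)) = 2/(-7 + 3) = 2/(-4) = 2*(-¼) = -½ ≈ -0.50000)
z(-4, F) + 11*(-12) = (-4 - ½) + 11*(-12) = -9/2 - 132 = -273/2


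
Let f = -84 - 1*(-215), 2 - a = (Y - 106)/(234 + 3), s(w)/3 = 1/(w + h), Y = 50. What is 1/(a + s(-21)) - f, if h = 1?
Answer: -1290719/9889 ≈ -130.52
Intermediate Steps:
s(w) = 3/(1 + w) (s(w) = 3/(w + 1) = 3/(1 + w))
a = 530/237 (a = 2 - (50 - 106)/(234 + 3) = 2 - (-56)/237 = 2 - 1*(-56/237) = 2 + 56/237 = 530/237 ≈ 2.2363)
f = 131 (f = -84 + 215 = 131)
1/(a + s(-21)) - f = 1/(530/237 + 3/(1 - 21)) - 1*131 = 1/(530/237 + 3/(-20)) - 131 = 1/(530/237 + 3*(-1/20)) - 131 = 1/(530/237 - 3/20) - 131 = 1/(9889/4740) - 131 = 4740/9889 - 131 = -1290719/9889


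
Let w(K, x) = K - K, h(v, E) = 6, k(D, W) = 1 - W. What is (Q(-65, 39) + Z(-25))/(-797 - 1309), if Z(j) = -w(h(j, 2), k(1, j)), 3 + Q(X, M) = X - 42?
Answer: 55/1053 ≈ 0.052232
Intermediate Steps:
w(K, x) = 0
Q(X, M) = -45 + X (Q(X, M) = -3 + (X - 42) = -3 + (-42 + X) = -45 + X)
Z(j) = 0 (Z(j) = -1*0 = 0)
(Q(-65, 39) + Z(-25))/(-797 - 1309) = ((-45 - 65) + 0)/(-797 - 1309) = (-110 + 0)/(-2106) = -110*(-1/2106) = 55/1053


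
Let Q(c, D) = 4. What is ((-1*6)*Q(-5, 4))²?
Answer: 576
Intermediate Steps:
((-1*6)*Q(-5, 4))² = (-1*6*4)² = (-6*4)² = (-24)² = 576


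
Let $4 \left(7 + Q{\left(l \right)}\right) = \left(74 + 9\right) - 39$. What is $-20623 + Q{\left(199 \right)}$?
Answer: $-20619$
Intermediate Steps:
$Q{\left(l \right)} = 4$ ($Q{\left(l \right)} = -7 + \frac{\left(74 + 9\right) - 39}{4} = -7 + \frac{83 - 39}{4} = -7 + \frac{1}{4} \cdot 44 = -7 + 11 = 4$)
$-20623 + Q{\left(199 \right)} = -20623 + 4 = -20619$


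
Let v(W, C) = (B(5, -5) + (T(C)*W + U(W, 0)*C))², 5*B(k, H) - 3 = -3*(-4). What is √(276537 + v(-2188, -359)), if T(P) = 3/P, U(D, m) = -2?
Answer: √106079117506/359 ≈ 907.24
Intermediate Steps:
B(k, H) = 3 (B(k, H) = ⅗ + (-3*(-4))/5 = ⅗ + (⅕)*12 = ⅗ + 12/5 = 3)
v(W, C) = (3 - 2*C + 3*W/C)² (v(W, C) = (3 + ((3/C)*W - 2*C))² = (3 + (3*W/C - 2*C))² = (3 + (-2*C + 3*W/C))² = (3 - 2*C + 3*W/C)²)
√(276537 + v(-2188, -359)) = √(276537 + (3*(-2188) - 359*(3 - 2*(-359)))²/(-359)²) = √(276537 + (-6564 - 359*(3 + 718))²/128881) = √(276537 + (-6564 - 359*721)²/128881) = √(276537 + (-6564 - 258839)²/128881) = √(276537 + (1/128881)*(-265403)²) = √(276537 + (1/128881)*70438752409) = √(276537 + 70438752409/128881) = √(106079117506/128881) = √106079117506/359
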